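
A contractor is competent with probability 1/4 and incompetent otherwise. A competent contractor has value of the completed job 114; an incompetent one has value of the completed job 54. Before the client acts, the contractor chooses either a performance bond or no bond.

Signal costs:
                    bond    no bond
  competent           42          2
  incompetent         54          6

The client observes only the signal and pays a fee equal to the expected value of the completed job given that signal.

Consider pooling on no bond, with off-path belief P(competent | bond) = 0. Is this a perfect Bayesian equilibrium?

On the equilibrium path (no bond) the client holds the prior 1/4 and pays 1/4·114 + 3/4·54 = 69. Off-path (bond) belief 0 gives 0·114 + 1·54 = 54.
Competent: no bond gives 69 − 2 = 67; bond gives 54 − 42 = 12. Stays. ✓
Incompetent: no bond gives 69 − 6 = 63; bond gives 54 − 54 = 0. Stays. ✓
Beliefs are Bayes-consistent on-path and both types best-respond.

Yes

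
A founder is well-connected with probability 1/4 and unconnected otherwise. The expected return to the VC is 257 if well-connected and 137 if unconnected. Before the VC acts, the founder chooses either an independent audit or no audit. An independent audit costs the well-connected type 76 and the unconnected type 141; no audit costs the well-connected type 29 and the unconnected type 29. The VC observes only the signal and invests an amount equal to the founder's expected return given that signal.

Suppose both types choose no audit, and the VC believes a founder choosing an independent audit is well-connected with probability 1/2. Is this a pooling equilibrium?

Yes

On the equilibrium path (no audit) the VC holds the prior 1/4 and pays 1/4·257 + 3/4·137 = 167. Off-path (audit) belief 1/2 gives 1/2·257 + 1/2·137 = 197.
Well-connected: no audit gives 167 − 29 = 138; audit gives 197 − 76 = 121. Stays. ✓
Unconnected: no audit gives 167 − 29 = 138; audit gives 197 − 141 = 56. Stays. ✓
Beliefs are Bayes-consistent on-path and both types best-respond.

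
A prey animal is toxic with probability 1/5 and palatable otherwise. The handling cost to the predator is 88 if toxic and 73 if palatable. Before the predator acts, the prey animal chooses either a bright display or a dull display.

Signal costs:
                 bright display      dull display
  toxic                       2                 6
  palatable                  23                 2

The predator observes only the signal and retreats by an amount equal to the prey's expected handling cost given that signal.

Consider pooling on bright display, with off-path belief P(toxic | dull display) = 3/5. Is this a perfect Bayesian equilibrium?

No

On the equilibrium path (bright display) the predator holds the prior 1/5 and pays 1/5·88 + 4/5·73 = 76. Off-path (dull display) belief 3/5 gives 3/5·88 + 2/5·73 = 82.
Toxic: bright display gives 76 − 2 = 74; dull display gives 82 − 6 = 76. Deviates. ✗
Palatable: bright display gives 76 − 23 = 53; dull display gives 82 − 2 = 80. Deviates. ✗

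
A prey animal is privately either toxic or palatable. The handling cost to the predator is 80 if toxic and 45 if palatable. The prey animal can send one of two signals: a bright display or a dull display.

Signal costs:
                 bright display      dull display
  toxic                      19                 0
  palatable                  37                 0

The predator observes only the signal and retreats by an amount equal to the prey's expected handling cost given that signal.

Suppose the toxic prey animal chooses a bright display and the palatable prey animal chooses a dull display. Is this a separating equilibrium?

Under separation the predator infers type exactly: bright display → toxic (pays 80), dull display → palatable (pays 45).
Toxic: bright display gives 80 − 19 = 61; dull display gives 45 − 0 = 45. No deviation. ✓
Palatable: dull display gives 45 − 0 = 45; bright display gives 80 − 37 = 43. No deviation. ✓
Neither type gains from mimicking the other.

Yes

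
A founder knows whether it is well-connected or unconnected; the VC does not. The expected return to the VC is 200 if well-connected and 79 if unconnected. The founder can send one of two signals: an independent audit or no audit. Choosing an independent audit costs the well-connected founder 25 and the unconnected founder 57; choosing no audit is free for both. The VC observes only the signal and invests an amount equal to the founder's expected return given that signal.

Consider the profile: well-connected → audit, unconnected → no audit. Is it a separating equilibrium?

No

Under separation the VC infers type exactly: audit → well-connected (pays 200), no audit → unconnected (pays 79).
Well-connected: audit gives 200 − 25 = 175; no audit gives 79 − 0 = 79. No deviation. ✓
Unconnected: no audit gives 79 − 0 = 79; audit gives 200 − 57 = 143. Would deviate. ✗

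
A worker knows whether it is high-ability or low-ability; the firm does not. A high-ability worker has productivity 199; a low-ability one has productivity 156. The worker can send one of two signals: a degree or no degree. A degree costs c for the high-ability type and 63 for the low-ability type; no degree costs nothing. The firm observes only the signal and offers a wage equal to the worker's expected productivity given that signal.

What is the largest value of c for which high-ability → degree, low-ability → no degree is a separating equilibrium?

43

Under separation: degree → high-ability (pays 199); no degree → low-ability (pays 156).
Low-ability: 156 − 0 = 156 ≥ 199 − 63 = 136. Holds regardless of c. ✓
High-ability: 199 − c ≥ 156 − 0, so c ≤ 199 − 156 = 43.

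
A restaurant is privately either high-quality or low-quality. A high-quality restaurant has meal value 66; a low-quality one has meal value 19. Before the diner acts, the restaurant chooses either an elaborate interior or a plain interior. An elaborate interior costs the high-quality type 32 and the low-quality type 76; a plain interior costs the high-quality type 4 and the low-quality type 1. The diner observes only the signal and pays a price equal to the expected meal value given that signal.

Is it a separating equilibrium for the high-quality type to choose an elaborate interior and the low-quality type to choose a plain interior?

Under separation the diner infers type exactly: elaborate interior → high-quality (pays 66), plain interior → low-quality (pays 19).
High-quality: elaborate interior gives 66 − 32 = 34; plain interior gives 19 − 4 = 15. No deviation. ✓
Low-quality: plain interior gives 19 − 1 = 18; elaborate interior gives 66 − 76 = -10. No deviation. ✓
Both incentive constraints hold.

Yes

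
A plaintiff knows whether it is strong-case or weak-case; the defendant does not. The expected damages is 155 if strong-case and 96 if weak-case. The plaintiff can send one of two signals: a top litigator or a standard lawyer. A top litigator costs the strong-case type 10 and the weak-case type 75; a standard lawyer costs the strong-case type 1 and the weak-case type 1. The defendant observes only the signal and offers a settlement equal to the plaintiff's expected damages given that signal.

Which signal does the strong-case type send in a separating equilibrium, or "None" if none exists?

Try strong-case → top litigator, weak-case → standard lawyer:
  If types separate, top litigator earns payment 155 and standard lawyer earns 96.
  Strong-case: top litigator gives 155 − 10 = 145; standard lawyer gives 96 − 1 = 95. No deviation. ✓
  Weak-case: standard lawyer gives 96 − 1 = 95; top litigator gives 155 − 75 = 80. No deviation. ✓
Both hold — the strong-case type sends top litigator.

top litigator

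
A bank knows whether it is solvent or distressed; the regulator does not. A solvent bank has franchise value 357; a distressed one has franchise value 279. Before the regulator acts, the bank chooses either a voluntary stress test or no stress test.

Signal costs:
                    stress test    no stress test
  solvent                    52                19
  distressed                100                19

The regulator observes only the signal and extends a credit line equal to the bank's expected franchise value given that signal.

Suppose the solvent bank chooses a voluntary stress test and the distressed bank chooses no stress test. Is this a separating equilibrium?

Yes

Under separation the regulator infers type exactly: stress test → solvent (pays 357), no stress test → distressed (pays 279).
Solvent: stress test gives 357 − 52 = 305; no stress test gives 279 − 19 = 260. No deviation. ✓
Distressed: no stress test gives 279 − 19 = 260; stress test gives 357 − 100 = 257. No deviation. ✓
Both incentive constraints hold.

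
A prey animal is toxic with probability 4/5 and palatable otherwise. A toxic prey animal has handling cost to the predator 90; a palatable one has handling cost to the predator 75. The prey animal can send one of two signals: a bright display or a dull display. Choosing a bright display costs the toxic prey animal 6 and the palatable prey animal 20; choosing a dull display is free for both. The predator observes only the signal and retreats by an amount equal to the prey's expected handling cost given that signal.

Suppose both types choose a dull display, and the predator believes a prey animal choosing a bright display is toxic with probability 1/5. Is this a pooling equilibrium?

At the pooled signal (dull display) the predator holds the prior 4/5 and pays 4/5·90 + 1/5·75 = 87. Off-path (bright display) belief 1/5 gives 1/5·90 + 4/5·75 = 78.
Toxic: dull display gives 87 − 0 = 87; bright display gives 78 − 6 = 72. Stays. ✓
Palatable: dull display gives 87 − 0 = 87; bright display gives 78 − 20 = 58. Stays. ✓

Yes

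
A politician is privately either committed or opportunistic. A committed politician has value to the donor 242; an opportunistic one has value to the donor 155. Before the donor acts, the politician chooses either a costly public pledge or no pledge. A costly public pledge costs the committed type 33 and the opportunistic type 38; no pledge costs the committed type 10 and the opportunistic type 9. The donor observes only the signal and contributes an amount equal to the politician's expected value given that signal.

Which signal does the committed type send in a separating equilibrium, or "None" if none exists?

None

Try committed → pledge, opportunistic → no pledge:
  Under separation the donor infers type exactly: pledge → committed (pays 242), no pledge → opportunistic (pays 155).
  Committed: pledge gives 242 − 33 = 209; no pledge gives 155 − 10 = 145. No deviation. ✓
  Opportunistic: no pledge gives 155 − 9 = 146; pledge gives 242 − 38 = 204. Would deviate. ✗
Try committed → no pledge, opportunistic → pledge:
  Under separation the donor infers type exactly: no pledge → committed (pays 242), pledge → opportunistic (pays 155).
  Committed: no pledge gives 242 − 10 = 232; pledge gives 155 − 33 = 122. No deviation. ✓
  Opportunistic: pledge gives 155 − 38 = 117; no pledge gives 242 − 9 = 233. Would deviate. ✗
Neither assignment is incentive-compatible.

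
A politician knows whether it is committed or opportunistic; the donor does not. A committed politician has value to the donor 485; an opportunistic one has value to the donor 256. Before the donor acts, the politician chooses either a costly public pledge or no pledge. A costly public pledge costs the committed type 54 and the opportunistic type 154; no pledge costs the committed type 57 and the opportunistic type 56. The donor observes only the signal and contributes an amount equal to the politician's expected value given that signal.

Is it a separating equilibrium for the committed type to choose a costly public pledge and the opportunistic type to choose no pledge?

If types separate, pledge earns payment 485 and no pledge earns 256.
Committed: pledge gives 485 − 54 = 431; no pledge gives 256 − 57 = 199. No deviation. ✓
Opportunistic: no pledge gives 256 − 56 = 200; pledge gives 485 − 154 = 331. Would deviate. ✗

No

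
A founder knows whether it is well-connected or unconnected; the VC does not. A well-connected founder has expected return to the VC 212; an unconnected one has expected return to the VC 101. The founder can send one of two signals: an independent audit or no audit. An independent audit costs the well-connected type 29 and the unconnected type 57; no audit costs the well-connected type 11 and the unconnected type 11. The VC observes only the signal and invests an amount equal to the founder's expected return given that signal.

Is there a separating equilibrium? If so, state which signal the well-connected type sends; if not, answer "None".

None

Try well-connected → audit, unconnected → no audit:
  If types separate, audit earns payment 212 and no audit earns 101.
  Well-connected: audit gives 212 − 29 = 183; no audit gives 101 − 11 = 90. No deviation. ✓
  Unconnected: no audit gives 101 − 11 = 90; audit gives 212 − 57 = 155. Would deviate. ✗
Try well-connected → no audit, unconnected → audit:
  If types separate, no audit earns payment 212 and audit earns 101.
  Well-connected: no audit gives 212 − 11 = 201; audit gives 101 − 29 = 72. No deviation. ✓
  Unconnected: audit gives 101 − 57 = 44; no audit gives 212 − 11 = 201. Would deviate. ✗
Neither assignment is incentive-compatible.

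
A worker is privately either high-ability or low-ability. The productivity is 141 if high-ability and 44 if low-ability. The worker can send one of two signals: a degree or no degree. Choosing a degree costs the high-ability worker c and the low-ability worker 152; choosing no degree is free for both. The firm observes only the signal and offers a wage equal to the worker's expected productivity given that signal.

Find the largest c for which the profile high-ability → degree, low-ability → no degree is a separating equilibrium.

97

Under separation: degree → high-ability (pays 141); no degree → low-ability (pays 44).
Low-ability: 44 − 0 = 44 ≥ 141 − 152 = -11. Holds regardless of c. ✓
High-ability: 141 − c ≥ 44 − 0, so c ≤ 141 − 44 = 97.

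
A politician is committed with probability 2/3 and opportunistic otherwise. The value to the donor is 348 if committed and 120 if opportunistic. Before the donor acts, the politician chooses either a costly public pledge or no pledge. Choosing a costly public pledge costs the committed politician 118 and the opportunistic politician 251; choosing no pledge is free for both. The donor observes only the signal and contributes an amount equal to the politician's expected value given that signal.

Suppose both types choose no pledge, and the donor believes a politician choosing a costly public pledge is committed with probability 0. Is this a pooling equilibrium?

Yes

At the pooled signal (no pledge) the donor holds the prior 2/3 and pays 2/3·348 + 1/3·120 = 272. Off-path (pledge) belief 0 gives 0·348 + 1·120 = 120.
Committed: no pledge gives 272 − 0 = 272; pledge gives 120 − 118 = 2. Stays. ✓
Opportunistic: no pledge gives 272 − 0 = 272; pledge gives 120 − 251 = -131. Stays. ✓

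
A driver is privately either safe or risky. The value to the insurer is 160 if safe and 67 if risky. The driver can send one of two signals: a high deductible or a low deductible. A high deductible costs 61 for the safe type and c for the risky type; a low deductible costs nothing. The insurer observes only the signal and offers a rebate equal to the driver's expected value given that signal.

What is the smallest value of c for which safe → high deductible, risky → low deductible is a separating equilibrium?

Under separation: high deductible → safe (pays 160); low deductible → risky (pays 67).
Safe: 160 − 61 = 99 ≥ 67 − 0 = 67. Holds regardless of c. ✓
Risky: 67 − 0 ≥ 160 − c, so c ≥ 160 − 67 = 93.

93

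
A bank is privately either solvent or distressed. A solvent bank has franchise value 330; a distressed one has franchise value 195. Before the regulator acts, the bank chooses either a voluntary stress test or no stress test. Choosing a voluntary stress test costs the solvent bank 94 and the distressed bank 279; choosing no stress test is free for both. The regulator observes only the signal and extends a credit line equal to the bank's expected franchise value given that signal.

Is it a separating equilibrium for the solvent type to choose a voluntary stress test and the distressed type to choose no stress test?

Under separation the regulator infers type exactly: stress test → solvent (pays 330), no stress test → distressed (pays 195).
Solvent: stress test gives 330 − 94 = 236; no stress test gives 195 − 0 = 195. No deviation. ✓
Distressed: no stress test gives 195 − 0 = 195; stress test gives 330 − 279 = 51. No deviation. ✓
Both incentive constraints hold.

Yes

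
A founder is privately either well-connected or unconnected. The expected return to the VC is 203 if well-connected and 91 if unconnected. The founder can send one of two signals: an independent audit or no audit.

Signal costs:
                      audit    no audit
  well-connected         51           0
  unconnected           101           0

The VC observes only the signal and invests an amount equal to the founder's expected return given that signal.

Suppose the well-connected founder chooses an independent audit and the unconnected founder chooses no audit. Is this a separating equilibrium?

Under separation the VC infers type exactly: audit → well-connected (pays 203), no audit → unconnected (pays 91).
Well-connected: audit gives 203 − 51 = 152; no audit gives 91 − 0 = 91. No deviation. ✓
Unconnected: no audit gives 91 − 0 = 91; audit gives 203 − 101 = 102. Would deviate. ✗

No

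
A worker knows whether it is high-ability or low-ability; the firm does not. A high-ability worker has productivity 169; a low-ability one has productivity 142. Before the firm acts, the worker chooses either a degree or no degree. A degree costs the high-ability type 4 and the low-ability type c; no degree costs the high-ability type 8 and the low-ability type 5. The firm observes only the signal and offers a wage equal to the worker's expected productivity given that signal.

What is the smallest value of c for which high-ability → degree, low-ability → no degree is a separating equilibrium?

32

Under separation: degree → high-ability (pays 169); no degree → low-ability (pays 142).
High-ability: 169 − 4 = 165 ≥ 142 − 8 = 134. Holds regardless of c. ✓
Low-ability: 142 − 5 ≥ 169 − c, so c ≥ 169 − 137 = 32.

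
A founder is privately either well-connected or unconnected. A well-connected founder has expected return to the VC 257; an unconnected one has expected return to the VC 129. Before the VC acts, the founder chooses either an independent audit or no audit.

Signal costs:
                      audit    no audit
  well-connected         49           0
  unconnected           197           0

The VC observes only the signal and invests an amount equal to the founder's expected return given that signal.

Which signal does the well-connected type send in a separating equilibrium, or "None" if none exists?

audit

Try well-connected → audit, unconnected → no audit:
  If types separate, audit earns payment 257 and no audit earns 129.
  Well-connected: audit gives 257 − 49 = 208; no audit gives 129 − 0 = 129. No deviation. ✓
  Unconnected: no audit gives 129 − 0 = 129; audit gives 257 − 197 = 60. No deviation. ✓
Both hold — the well-connected type sends audit.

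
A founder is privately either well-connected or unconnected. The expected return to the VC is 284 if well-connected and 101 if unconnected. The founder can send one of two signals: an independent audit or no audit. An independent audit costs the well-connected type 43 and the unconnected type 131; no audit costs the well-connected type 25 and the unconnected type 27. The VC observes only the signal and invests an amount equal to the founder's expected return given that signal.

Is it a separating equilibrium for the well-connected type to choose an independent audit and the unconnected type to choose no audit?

If types separate, audit earns payment 284 and no audit earns 101.
Well-connected: audit gives 284 − 43 = 241; no audit gives 101 − 25 = 76. No deviation. ✓
Unconnected: no audit gives 101 − 27 = 74; audit gives 284 − 131 = 153. Would deviate. ✗

No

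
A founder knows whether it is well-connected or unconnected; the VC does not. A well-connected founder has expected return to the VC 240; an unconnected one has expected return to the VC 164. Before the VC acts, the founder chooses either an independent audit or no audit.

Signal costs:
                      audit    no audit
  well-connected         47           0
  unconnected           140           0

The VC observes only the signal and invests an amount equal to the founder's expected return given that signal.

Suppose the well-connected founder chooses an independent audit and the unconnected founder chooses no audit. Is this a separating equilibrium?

If types separate, audit earns payment 240 and no audit earns 164.
Well-connected: audit gives 240 − 47 = 193; no audit gives 164 − 0 = 164. No deviation. ✓
Unconnected: no audit gives 164 − 0 = 164; audit gives 240 − 140 = 100. No deviation. ✓
Both incentive constraints hold.

Yes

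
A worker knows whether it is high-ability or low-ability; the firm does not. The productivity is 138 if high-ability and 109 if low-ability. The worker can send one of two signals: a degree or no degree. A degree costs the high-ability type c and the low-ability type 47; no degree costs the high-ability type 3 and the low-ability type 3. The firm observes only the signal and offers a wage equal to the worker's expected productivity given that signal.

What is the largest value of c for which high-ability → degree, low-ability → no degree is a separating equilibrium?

32

Under separation: degree → high-ability (pays 138); no degree → low-ability (pays 109).
Low-ability: 109 − 3 = 106 ≥ 138 − 47 = 91. Holds regardless of c. ✓
High-ability: 138 − c ≥ 109 − 3, so c ≤ 138 − 106 = 32.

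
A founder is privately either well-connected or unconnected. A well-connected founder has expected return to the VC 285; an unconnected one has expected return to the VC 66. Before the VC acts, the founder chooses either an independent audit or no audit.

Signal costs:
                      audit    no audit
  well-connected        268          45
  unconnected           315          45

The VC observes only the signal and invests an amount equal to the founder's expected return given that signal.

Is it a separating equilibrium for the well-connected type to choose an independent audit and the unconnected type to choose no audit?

Under separation the VC infers type exactly: audit → well-connected (pays 285), no audit → unconnected (pays 66).
Well-connected: audit gives 285 − 268 = 17; no audit gives 66 − 45 = 21. Would deviate. ✗
Unconnected: no audit gives 66 − 45 = 21; audit gives 285 − 315 = -30. No deviation. ✓

No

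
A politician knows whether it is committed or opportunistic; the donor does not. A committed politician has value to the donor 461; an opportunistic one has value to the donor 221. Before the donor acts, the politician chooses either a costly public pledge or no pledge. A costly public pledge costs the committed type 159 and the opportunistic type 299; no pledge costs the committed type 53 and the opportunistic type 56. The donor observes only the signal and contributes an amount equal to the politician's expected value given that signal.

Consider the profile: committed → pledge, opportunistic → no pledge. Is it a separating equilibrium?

Under separation the donor infers type exactly: pledge → committed (pays 461), no pledge → opportunistic (pays 221).
Committed: pledge gives 461 − 159 = 302; no pledge gives 221 − 53 = 168. No deviation. ✓
Opportunistic: no pledge gives 221 − 56 = 165; pledge gives 461 − 299 = 162. No deviation. ✓
Both incentive constraints hold.

Yes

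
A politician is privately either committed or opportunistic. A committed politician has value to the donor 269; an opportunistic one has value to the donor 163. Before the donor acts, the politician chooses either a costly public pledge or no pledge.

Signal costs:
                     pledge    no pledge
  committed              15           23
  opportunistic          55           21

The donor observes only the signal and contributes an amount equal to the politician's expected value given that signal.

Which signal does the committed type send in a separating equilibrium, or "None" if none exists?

Try committed → pledge, opportunistic → no pledge:
  Under separation the donor infers type exactly: pledge → committed (pays 269), no pledge → opportunistic (pays 163).
  Committed: pledge gives 269 − 15 = 254; no pledge gives 163 − 23 = 140. No deviation. ✓
  Opportunistic: no pledge gives 163 − 21 = 142; pledge gives 269 − 55 = 214. Would deviate. ✗
Try committed → no pledge, opportunistic → pledge:
  Under separation the donor infers type exactly: no pledge → committed (pays 269), pledge → opportunistic (pays 163).
  Committed: no pledge gives 269 − 23 = 246; pledge gives 163 − 15 = 148. No deviation. ✓
  Opportunistic: pledge gives 163 − 55 = 108; no pledge gives 269 − 21 = 248. Would deviate. ✗
Neither assignment is incentive-compatible.

None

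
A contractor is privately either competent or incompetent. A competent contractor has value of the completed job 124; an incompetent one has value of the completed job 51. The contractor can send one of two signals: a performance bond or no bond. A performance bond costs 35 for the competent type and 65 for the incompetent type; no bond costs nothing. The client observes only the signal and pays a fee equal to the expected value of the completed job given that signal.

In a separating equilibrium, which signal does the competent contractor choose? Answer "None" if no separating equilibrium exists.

None

Try competent → bond, incompetent → no bond:
  If types separate, bond earns payment 124 and no bond earns 51.
  Competent: bond gives 124 − 35 = 89; no bond gives 51 − 0 = 51. No deviation. ✓
  Incompetent: no bond gives 51 − 0 = 51; bond gives 124 − 65 = 59. Would deviate. ✗
Try competent → no bond, incompetent → bond:
  If types separate, no bond earns payment 124 and bond earns 51.
  Competent: no bond gives 124 − 0 = 124; bond gives 51 − 35 = 16. No deviation. ✓
  Incompetent: bond gives 51 − 65 = -14; no bond gives 124 − 0 = 124. Would deviate. ✗
Neither assignment is incentive-compatible.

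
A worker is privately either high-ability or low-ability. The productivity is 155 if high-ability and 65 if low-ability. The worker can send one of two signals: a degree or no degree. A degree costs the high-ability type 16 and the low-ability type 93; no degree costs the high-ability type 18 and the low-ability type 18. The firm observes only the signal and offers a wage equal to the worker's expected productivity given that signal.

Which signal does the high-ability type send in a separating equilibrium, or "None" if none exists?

None

Try high-ability → degree, low-ability → no degree:
  If types separate, degree earns payment 155 and no degree earns 65.
  High-ability: degree gives 155 − 16 = 139; no degree gives 65 − 18 = 47. No deviation. ✓
  Low-ability: no degree gives 65 − 18 = 47; degree gives 155 − 93 = 62. Would deviate. ✗
Try high-ability → no degree, low-ability → degree:
  If types separate, no degree earns payment 155 and degree earns 65.
  High-ability: no degree gives 155 − 18 = 137; degree gives 65 − 16 = 49. No deviation. ✓
  Low-ability: degree gives 65 − 93 = -28; no degree gives 155 − 18 = 137. Would deviate. ✗
Neither assignment is incentive-compatible.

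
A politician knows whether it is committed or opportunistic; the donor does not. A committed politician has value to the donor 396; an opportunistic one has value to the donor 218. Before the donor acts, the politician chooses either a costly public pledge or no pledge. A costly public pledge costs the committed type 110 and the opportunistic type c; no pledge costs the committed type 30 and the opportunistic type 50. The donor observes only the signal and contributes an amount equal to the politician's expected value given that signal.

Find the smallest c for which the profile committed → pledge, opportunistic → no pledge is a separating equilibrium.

228

Under separation: pledge → committed (pays 396); no pledge → opportunistic (pays 218).
Committed: 396 − 110 = 286 ≥ 218 − 30 = 188. Holds regardless of c. ✓
Opportunistic: 218 − 50 ≥ 396 − c, so c ≥ 396 − 168 = 228.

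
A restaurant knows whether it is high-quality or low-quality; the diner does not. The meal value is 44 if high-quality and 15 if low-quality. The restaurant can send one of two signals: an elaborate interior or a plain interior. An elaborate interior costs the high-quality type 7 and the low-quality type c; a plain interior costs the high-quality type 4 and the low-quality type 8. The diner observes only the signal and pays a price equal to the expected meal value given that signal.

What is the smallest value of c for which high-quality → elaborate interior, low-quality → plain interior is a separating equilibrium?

Under separation: elaborate interior → high-quality (pays 44); plain interior → low-quality (pays 15).
High-quality: 44 − 7 = 37 ≥ 15 − 4 = 11. Holds regardless of c. ✓
Low-quality: 15 − 8 ≥ 44 − c, so c ≥ 44 − 7 = 37.

37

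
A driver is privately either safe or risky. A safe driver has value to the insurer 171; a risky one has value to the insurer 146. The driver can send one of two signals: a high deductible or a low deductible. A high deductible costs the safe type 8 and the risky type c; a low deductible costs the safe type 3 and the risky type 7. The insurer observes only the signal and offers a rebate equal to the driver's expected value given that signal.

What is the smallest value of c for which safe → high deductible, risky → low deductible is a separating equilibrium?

32

Under separation: high deductible → safe (pays 171); low deductible → risky (pays 146).
Safe: 171 − 8 = 163 ≥ 146 − 3 = 143. Holds regardless of c. ✓
Risky: 146 − 7 ≥ 171 − c, so c ≥ 171 − 139 = 32.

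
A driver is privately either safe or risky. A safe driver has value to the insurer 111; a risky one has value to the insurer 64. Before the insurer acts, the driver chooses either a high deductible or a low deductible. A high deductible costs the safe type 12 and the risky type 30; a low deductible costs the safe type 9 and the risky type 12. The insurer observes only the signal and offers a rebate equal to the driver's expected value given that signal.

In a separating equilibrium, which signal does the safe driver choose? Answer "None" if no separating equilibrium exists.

Try safe → high deductible, risky → low deductible:
  Under separation the insurer infers type exactly: high deductible → safe (pays 111), low deductible → risky (pays 64).
  Safe: high deductible gives 111 − 12 = 99; low deductible gives 64 − 9 = 55. No deviation. ✓
  Risky: low deductible gives 64 − 12 = 52; high deductible gives 111 − 30 = 81. Would deviate. ✗
Try safe → low deductible, risky → high deductible:
  Under separation the insurer infers type exactly: low deductible → safe (pays 111), high deductible → risky (pays 64).
  Safe: low deductible gives 111 − 9 = 102; high deductible gives 64 − 12 = 52. No deviation. ✓
  Risky: high deductible gives 64 − 30 = 34; low deductible gives 111 − 12 = 99. Would deviate. ✗
Neither assignment is incentive-compatible.

None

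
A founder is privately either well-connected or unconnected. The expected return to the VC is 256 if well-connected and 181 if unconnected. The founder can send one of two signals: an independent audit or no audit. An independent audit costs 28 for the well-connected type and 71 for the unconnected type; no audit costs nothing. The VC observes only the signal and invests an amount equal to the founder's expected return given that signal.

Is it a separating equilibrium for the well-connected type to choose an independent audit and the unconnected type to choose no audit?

If types separate, audit earns payment 256 and no audit earns 181.
Well-connected: audit gives 256 − 28 = 228; no audit gives 181 − 0 = 181. No deviation. ✓
Unconnected: no audit gives 181 − 0 = 181; audit gives 256 − 71 = 185. Would deviate. ✗

No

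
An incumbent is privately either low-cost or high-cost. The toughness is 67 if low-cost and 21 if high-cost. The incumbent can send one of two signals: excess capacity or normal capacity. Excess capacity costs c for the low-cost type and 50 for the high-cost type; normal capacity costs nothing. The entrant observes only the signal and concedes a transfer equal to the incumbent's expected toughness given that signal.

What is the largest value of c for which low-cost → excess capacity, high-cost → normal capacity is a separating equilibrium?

46

Under separation: excess capacity → low-cost (pays 67); normal capacity → high-cost (pays 21).
High-cost: 21 − 0 = 21 ≥ 67 − 50 = 17. Holds regardless of c. ✓
Low-cost: 67 − c ≥ 21 − 0, so c ≤ 67 − 21 = 46.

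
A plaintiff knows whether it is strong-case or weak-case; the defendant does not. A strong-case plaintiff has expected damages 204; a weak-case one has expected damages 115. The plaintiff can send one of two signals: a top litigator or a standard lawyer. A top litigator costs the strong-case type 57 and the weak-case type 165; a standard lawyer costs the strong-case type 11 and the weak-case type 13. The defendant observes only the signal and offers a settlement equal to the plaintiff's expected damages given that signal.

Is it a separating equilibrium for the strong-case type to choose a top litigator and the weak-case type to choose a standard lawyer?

Yes

If types separate, top litigator earns payment 204 and standard lawyer earns 115.
Strong-case: top litigator gives 204 − 57 = 147; standard lawyer gives 115 − 11 = 104. No deviation. ✓
Weak-case: standard lawyer gives 115 − 13 = 102; top litigator gives 204 − 165 = 39. No deviation. ✓
Both incentive constraints hold.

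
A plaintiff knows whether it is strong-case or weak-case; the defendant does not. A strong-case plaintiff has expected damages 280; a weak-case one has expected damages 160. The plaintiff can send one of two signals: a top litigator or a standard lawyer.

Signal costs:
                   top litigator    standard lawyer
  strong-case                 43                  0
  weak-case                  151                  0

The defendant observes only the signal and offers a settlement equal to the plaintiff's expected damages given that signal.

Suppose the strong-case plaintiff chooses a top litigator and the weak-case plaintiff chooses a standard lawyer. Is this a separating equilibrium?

If types separate, top litigator earns payment 280 and standard lawyer earns 160.
Strong-case: top litigator gives 280 − 43 = 237; standard lawyer gives 160 − 0 = 160. No deviation. ✓
Weak-case: standard lawyer gives 160 − 0 = 160; top litigator gives 280 − 151 = 129. No deviation. ✓
Neither type gains from mimicking the other.

Yes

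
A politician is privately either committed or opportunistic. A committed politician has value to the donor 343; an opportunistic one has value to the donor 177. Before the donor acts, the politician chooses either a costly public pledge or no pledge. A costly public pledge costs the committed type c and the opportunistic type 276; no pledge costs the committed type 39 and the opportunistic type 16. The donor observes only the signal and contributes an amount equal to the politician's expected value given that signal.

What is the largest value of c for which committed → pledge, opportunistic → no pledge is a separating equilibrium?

205

Under separation: pledge → committed (pays 343); no pledge → opportunistic (pays 177).
Opportunistic: 177 − 16 = 161 ≥ 343 − 276 = 67. Holds regardless of c. ✓
Committed: 343 − c ≥ 177 − 39, so c ≤ 343 − 138 = 205.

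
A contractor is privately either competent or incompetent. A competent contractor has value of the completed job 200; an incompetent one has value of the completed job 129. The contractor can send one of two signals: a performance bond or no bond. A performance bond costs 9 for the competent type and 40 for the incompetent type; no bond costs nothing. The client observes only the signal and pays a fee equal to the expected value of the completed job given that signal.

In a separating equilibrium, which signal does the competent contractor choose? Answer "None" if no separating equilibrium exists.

None

Try competent → bond, incompetent → no bond:
  Under separation the client infers type exactly: bond → competent (pays 200), no bond → incompetent (pays 129).
  Competent: bond gives 200 − 9 = 191; no bond gives 129 − 0 = 129. No deviation. ✓
  Incompetent: no bond gives 129 − 0 = 129; bond gives 200 − 40 = 160. Would deviate. ✗
Try competent → no bond, incompetent → bond:
  Under separation the client infers type exactly: no bond → competent (pays 200), bond → incompetent (pays 129).
  Competent: no bond gives 200 − 0 = 200; bond gives 129 − 9 = 120. No deviation. ✓
  Incompetent: bond gives 129 − 40 = 89; no bond gives 200 − 0 = 200. Would deviate. ✗
Neither assignment is incentive-compatible.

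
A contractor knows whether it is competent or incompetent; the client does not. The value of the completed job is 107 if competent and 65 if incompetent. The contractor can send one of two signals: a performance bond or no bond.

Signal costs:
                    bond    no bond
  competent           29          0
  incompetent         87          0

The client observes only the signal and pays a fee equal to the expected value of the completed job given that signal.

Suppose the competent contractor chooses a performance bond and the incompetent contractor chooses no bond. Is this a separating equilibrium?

If types separate, bond earns payment 107 and no bond earns 65.
Competent: bond gives 107 − 29 = 78; no bond gives 65 − 0 = 65. No deviation. ✓
Incompetent: no bond gives 65 − 0 = 65; bond gives 107 − 87 = 20. No deviation. ✓
Both incentive constraints hold.

Yes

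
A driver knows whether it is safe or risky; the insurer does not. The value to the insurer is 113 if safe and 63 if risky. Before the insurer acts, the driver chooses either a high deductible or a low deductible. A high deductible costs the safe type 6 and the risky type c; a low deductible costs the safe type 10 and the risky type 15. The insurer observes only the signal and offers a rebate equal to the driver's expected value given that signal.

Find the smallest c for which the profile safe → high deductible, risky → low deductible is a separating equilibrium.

Under separation: high deductible → safe (pays 113); low deductible → risky (pays 63).
Safe: 113 − 6 = 107 ≥ 63 − 10 = 53. Holds regardless of c. ✓
Risky: 63 − 15 ≥ 113 − c, so c ≥ 113 − 48 = 65.

65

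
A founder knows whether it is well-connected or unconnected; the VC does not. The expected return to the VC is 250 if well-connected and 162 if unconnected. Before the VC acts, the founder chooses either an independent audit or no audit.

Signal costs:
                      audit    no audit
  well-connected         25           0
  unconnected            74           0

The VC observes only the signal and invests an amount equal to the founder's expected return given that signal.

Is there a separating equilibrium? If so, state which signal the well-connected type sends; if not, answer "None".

Try well-connected → audit, unconnected → no audit:
  Under separation the VC infers type exactly: audit → well-connected (pays 250), no audit → unconnected (pays 162).
  Well-connected: audit gives 250 − 25 = 225; no audit gives 162 − 0 = 162. No deviation. ✓
  Unconnected: no audit gives 162 − 0 = 162; audit gives 250 − 74 = 176. Would deviate. ✗
Try well-connected → no audit, unconnected → audit:
  Under separation the VC infers type exactly: no audit → well-connected (pays 250), audit → unconnected (pays 162).
  Well-connected: no audit gives 250 − 0 = 250; audit gives 162 − 25 = 137. No deviation. ✓
  Unconnected: audit gives 162 − 74 = 88; no audit gives 250 − 0 = 250. Would deviate. ✗
Neither assignment is incentive-compatible.

None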